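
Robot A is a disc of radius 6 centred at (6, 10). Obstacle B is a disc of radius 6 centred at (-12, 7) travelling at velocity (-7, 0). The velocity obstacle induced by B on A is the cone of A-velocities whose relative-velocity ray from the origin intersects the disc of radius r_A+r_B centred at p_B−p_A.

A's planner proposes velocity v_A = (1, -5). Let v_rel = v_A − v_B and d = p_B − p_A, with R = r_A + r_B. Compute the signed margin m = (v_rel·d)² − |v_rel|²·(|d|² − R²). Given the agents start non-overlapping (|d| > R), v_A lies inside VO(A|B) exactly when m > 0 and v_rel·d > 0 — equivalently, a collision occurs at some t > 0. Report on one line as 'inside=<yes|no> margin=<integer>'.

d = (-18, -3),  |d|² = 333;  R = 6+6 = 12,  c = 333−12² = 189
v_rel = (8, -5),  |v_rel|² = 89;  v_rel·d = (8)·(-18) + (-5)·(-3) = -129
89·t² + 258·t + 189 = 0  ⇒  m = (-129)² − 89·189 = -180
m = -180 < 0,  v_rel·d = -129 < 0  ⇒  outside

inside=no margin=-180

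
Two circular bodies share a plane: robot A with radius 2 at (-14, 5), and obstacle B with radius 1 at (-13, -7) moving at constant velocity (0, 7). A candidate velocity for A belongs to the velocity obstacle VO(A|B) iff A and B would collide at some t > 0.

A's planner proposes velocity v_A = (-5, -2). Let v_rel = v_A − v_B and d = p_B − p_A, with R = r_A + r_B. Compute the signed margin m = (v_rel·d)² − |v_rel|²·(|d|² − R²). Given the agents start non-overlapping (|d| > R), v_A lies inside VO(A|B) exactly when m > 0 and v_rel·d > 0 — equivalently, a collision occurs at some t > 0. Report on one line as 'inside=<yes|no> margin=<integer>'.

d = (1, -12),  |d|² = 145;  R = 2+1 = 3,  c = 145−3² = 136
v_rel = (-5, -9),  |v_rel|² = 106;  v_rel·d = (-5)·(1) + (-9)·(-12) = 103
106·t² − 206·t + 136 = 0  ⇒  m = 103² − 106·136 = -3807
m = -3807 < 0,  v_rel·d = 103 > 0  ⇒  outside

inside=no margin=-3807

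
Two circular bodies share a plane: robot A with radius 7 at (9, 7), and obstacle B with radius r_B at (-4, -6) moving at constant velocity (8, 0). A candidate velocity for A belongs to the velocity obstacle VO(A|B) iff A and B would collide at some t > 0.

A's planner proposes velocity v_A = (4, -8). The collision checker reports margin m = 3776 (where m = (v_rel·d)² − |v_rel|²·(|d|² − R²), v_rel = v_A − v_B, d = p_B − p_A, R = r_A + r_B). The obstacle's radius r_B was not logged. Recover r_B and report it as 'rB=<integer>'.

m = 3776
d = (-13, -13);  v_rel = (-4, -8),  |v_rel|² = 80
v_rel×d = (-4)·(-13) − (-8)·(-13) = -52
since m = R²·80 − (-52)²:  R² = (2704 + 3776) / 80 = 81
R = √81 = 9  ⇒  r_B = 9 − 7 = 2

rB=2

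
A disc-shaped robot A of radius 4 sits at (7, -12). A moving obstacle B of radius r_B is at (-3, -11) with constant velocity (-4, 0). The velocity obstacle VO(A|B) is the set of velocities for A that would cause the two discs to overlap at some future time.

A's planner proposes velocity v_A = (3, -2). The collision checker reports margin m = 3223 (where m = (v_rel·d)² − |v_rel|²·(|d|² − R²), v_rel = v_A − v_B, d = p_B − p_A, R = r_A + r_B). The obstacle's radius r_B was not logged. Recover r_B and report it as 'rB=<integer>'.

m = 3223
d = (-10, 1);  v_rel = (7, -2),  |v_rel|² = 53
v_rel×d = (7)·(1) − (-2)·(-10) = -13
since m = R²·53 − (-13)²:  R² = (169 + 3223) / 53 = 64
R = √64 = 8  ⇒  r_B = 8 − 4 = 4

rB=4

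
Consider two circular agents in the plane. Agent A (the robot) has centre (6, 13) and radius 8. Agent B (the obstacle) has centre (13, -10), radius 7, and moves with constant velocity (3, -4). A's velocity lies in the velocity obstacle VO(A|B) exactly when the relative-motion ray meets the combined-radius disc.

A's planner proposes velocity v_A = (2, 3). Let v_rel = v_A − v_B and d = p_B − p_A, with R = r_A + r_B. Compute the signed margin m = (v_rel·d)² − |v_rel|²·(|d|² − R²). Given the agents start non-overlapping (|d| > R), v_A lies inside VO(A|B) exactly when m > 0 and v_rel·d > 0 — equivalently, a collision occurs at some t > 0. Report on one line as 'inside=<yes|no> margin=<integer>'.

d = (7, -23),  |d|² = 578;  R = 8+7 = 15,  c = 578−15² = 353
v_rel = (-1, 7),  |v_rel|² = 50;  v_rel·d = (-1)·(7) + (7)·(-23) = -168
50·t² + 336·t + 353 = 0  ⇒  m = (-168)² − 50·353 = 10574
m = 10574 > 0,  v_rel·d = -168 < 0  ⇒  outside

inside=no margin=10574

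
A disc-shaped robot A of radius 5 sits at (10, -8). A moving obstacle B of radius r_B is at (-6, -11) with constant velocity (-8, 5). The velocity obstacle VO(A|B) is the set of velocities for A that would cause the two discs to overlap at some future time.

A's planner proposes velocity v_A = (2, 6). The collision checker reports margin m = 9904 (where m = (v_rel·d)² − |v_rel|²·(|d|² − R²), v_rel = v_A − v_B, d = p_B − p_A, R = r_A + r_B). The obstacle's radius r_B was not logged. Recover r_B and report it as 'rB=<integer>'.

m = 9904
d = (-16, -3);  v_rel = (10, 1),  |v_rel|² = 101
v_rel×d = (10)·(-3) − (1)·(-16) = -14
since m = R²·101 − (-14)²:  R² = (196 + 9904) / 101 = 100
R = √100 = 10  ⇒  r_B = 10 − 5 = 5

rB=5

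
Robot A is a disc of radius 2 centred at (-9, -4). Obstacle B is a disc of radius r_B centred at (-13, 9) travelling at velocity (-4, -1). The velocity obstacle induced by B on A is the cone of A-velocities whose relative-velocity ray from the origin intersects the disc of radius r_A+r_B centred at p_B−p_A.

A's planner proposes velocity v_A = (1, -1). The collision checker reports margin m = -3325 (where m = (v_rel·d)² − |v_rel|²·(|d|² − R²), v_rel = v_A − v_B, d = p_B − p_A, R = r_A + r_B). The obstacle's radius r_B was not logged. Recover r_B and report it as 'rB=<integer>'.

m = -3325
d = (-4, 13);  v_rel = (5, 0),  |v_rel|² = 25
v_rel×d = (5)·(13) − (0)·(-4) = 65
since m = R²·25 − 65²:  R² = (4225 + -3325) / 25 = 36
R = √36 = 6  ⇒  r_B = 6 − 2 = 4

rB=4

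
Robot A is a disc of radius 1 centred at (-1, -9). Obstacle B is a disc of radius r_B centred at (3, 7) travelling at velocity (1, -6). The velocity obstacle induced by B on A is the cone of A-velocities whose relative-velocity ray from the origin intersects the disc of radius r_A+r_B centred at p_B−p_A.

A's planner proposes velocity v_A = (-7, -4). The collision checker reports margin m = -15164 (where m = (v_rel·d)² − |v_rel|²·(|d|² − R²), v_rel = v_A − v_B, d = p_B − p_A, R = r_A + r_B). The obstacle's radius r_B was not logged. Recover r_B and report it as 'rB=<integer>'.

m = -15164
d = (4, 16);  v_rel = (-8, 2),  |v_rel|² = 68
v_rel×d = (-8)·(16) − (2)·(4) = -136
since m = R²·68 − (-136)²:  R² = (18496 + -15164) / 68 = 49
R = √49 = 7  ⇒  r_B = 7 − 1 = 6

rB=6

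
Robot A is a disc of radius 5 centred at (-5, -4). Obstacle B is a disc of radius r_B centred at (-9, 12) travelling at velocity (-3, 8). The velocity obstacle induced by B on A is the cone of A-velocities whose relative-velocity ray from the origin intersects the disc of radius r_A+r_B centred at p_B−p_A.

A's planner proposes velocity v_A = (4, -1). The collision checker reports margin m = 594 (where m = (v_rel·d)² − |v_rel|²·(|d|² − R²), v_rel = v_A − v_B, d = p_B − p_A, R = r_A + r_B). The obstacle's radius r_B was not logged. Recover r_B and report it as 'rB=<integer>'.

m = 594
d = (-4, 16);  v_rel = (7, -9),  |v_rel|² = 130
v_rel×d = (7)·(16) − (-9)·(-4) = 76
since m = R²·130 − 76²:  R² = (5776 + 594) / 130 = 49
R = √49 = 7  ⇒  r_B = 7 − 5 = 2

rB=2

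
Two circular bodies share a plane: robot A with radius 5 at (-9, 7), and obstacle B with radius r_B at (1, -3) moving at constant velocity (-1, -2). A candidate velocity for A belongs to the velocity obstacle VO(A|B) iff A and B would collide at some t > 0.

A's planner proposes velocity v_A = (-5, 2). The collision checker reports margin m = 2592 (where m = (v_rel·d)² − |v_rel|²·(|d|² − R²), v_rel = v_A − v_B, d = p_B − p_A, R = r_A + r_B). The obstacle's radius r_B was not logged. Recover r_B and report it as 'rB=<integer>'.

m = 2592
d = (10, -10);  v_rel = (-4, 4),  |v_rel|² = 32
v_rel×d = (-4)·(-10) − (4)·(10) = 0
since m = R²·32 − 0²:  R² = (0 + 2592) / 32 = 81
R = √81 = 9  ⇒  r_B = 9 − 5 = 4

rB=4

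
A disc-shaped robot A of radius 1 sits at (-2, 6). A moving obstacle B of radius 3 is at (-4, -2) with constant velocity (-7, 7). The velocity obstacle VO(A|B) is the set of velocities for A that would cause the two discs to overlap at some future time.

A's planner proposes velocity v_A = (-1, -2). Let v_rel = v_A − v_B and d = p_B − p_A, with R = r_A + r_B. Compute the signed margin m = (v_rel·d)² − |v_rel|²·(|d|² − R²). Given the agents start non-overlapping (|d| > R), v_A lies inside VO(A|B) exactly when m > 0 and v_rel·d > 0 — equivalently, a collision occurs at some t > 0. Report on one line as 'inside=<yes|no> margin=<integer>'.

d = (-2, -8),  |d|² = 68;  R = 1+3 = 4,  c = 68−4² = 52
v_rel = (6, -9),  |v_rel|² = 117;  v_rel·d = (6)·(-2) + (-9)·(-8) = 60
117·t² − 120·t + 52 = 0  ⇒  m = 60² − 117·52 = -2484
m = -2484 < 0,  v_rel·d = 60 > 0  ⇒  outside

inside=no margin=-2484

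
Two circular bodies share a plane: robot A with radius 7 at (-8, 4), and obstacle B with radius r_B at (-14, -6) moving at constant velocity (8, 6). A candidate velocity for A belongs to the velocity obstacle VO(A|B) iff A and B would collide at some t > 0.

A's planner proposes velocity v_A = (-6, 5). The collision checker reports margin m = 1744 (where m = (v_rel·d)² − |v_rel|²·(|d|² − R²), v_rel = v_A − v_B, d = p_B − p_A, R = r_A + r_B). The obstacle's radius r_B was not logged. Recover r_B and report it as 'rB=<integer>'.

m = 1744
d = (-6, -10);  v_rel = (-14, -1),  |v_rel|² = 197
v_rel×d = (-14)·(-10) − (-1)·(-6) = 134
since m = R²·197 − 134²:  R² = (17956 + 1744) / 197 = 100
R = √100 = 10  ⇒  r_B = 10 − 7 = 3

rB=3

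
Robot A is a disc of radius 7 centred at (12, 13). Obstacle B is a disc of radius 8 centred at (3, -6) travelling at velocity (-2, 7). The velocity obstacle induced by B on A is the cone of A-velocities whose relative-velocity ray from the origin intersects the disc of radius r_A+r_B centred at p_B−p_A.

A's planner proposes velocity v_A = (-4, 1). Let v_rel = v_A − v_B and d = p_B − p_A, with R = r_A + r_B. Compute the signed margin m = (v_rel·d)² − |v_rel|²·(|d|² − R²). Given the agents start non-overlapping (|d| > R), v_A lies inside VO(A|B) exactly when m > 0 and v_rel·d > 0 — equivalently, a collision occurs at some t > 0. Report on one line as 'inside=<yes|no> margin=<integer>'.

d = (-9, -19),  |d|² = 442;  R = 7+8 = 15,  c = 442−15² = 217
v_rel = (-2, -6),  |v_rel|² = 40;  v_rel·d = (-2)·(-9) + (-6)·(-19) = 132
40·t² − 264·t + 217 = 0  ⇒  m = 132² − 40·217 = 8744
m = 8744 > 0,  v_rel·d = 132 > 0  ⇒  inside

inside=yes margin=8744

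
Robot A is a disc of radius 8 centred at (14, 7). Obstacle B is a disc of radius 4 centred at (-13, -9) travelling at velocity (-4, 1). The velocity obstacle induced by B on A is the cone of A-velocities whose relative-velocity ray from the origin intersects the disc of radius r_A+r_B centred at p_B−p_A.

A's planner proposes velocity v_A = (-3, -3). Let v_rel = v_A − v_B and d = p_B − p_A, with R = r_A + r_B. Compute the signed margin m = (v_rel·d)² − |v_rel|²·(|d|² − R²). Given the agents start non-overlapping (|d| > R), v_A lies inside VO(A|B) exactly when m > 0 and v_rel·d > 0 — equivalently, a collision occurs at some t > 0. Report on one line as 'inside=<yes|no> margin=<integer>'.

d = (-27, -16),  |d|² = 985;  R = 8+4 = 12,  c = 985−12² = 841
v_rel = (1, -4),  |v_rel|² = 17;  v_rel·d = (1)·(-27) + (-4)·(-16) = 37
17·t² − 74·t + 841 = 0  ⇒  m = 37² − 17·841 = -12928
m = -12928 < 0,  v_rel·d = 37 > 0  ⇒  outside

inside=no margin=-12928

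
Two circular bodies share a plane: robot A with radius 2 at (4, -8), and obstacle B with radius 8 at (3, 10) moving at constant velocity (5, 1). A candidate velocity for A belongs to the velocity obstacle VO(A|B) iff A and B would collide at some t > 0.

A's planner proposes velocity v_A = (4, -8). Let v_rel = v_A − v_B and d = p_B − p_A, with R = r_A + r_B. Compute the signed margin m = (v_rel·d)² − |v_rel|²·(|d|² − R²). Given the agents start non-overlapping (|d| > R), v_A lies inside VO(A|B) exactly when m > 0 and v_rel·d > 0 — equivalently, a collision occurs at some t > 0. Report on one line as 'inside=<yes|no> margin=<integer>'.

d = (-1, 18),  |d|² = 325;  R = 2+8 = 10,  c = 325−10² = 225
v_rel = (-1, -9),  |v_rel|² = 82;  v_rel·d = (-1)·(-1) + (-9)·(18) = -161
82·t² + 322·t + 225 = 0  ⇒  m = (-161)² − 82·225 = 7471
m = 7471 > 0,  v_rel·d = -161 < 0  ⇒  outside

inside=no margin=7471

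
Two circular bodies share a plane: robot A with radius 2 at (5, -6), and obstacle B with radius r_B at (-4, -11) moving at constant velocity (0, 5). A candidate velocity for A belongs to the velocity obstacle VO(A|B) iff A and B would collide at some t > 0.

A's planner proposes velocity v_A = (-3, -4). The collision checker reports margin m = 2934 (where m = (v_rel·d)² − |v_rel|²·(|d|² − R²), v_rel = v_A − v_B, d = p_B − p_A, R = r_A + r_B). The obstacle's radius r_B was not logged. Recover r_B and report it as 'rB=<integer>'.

m = 2934
d = (-9, -5);  v_rel = (-3, -9),  |v_rel|² = 90
v_rel×d = (-3)·(-5) − (-9)·(-9) = -66
since m = R²·90 − (-66)²:  R² = (4356 + 2934) / 90 = 81
R = √81 = 9  ⇒  r_B = 9 − 2 = 7

rB=7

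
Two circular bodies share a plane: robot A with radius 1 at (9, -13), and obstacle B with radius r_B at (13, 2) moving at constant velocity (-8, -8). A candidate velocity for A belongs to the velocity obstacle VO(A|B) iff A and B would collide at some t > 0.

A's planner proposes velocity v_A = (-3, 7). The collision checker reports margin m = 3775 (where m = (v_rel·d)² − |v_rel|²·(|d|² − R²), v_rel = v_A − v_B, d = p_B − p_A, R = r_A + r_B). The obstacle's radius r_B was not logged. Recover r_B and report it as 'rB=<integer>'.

m = 3775
d = (4, 15);  v_rel = (5, 15),  |v_rel|² = 250
v_rel×d = (5)·(15) − (15)·(4) = 15
since m = R²·250 − 15²:  R² = (225 + 3775) / 250 = 16
R = √16 = 4  ⇒  r_B = 4 − 1 = 3

rB=3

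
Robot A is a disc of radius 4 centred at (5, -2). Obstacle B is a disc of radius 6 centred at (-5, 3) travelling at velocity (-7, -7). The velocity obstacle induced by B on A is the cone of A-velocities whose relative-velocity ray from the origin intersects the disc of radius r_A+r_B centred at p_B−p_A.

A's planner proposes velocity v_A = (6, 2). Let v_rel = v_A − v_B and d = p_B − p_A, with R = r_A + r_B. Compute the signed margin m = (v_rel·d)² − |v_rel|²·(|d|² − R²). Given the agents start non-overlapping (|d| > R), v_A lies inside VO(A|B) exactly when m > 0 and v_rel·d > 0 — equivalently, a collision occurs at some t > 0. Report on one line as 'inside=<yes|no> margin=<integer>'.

d = (-10, 5),  |d|² = 125;  R = 4+6 = 10,  c = 125−10² = 25
v_rel = (13, 9),  |v_rel|² = 250;  v_rel·d = (13)·(-10) + (9)·(5) = -85
250·t² + 170·t + 25 = 0  ⇒  m = (-85)² − 250·25 = 975
m = 975 > 0,  v_rel·d = -85 < 0  ⇒  outside

inside=no margin=975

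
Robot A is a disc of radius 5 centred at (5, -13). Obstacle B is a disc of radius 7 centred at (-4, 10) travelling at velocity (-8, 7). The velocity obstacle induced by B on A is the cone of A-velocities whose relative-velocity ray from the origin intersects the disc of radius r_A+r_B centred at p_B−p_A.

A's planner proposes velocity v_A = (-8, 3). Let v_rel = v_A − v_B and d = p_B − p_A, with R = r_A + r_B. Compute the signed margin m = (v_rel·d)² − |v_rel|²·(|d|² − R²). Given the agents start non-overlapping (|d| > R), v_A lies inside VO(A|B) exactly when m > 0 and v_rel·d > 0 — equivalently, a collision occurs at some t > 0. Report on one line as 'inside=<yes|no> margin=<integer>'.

d = (-9, 23),  |d|² = 610;  R = 5+7 = 12,  c = 610−12² = 466
v_rel = (0, -4),  |v_rel|² = 16;  v_rel·d = (0)·(-9) + (-4)·(23) = -92
16·t² + 184·t + 466 = 0  ⇒  m = (-92)² − 16·466 = 1008
m = 1008 > 0,  v_rel·d = -92 < 0  ⇒  outside

inside=no margin=1008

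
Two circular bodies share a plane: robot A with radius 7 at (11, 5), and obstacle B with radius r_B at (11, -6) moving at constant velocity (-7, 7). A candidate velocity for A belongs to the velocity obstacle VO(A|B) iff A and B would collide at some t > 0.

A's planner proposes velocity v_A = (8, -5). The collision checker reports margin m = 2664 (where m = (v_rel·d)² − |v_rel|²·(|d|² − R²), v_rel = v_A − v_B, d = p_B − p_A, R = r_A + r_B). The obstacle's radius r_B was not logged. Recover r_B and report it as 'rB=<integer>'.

m = 2664
d = (0, -11);  v_rel = (15, -12),  |v_rel|² = 369
v_rel×d = (15)·(-11) − (-12)·(0) = -165
since m = R²·369 − (-165)²:  R² = (27225 + 2664) / 369 = 81
R = √81 = 9  ⇒  r_B = 9 − 7 = 2

rB=2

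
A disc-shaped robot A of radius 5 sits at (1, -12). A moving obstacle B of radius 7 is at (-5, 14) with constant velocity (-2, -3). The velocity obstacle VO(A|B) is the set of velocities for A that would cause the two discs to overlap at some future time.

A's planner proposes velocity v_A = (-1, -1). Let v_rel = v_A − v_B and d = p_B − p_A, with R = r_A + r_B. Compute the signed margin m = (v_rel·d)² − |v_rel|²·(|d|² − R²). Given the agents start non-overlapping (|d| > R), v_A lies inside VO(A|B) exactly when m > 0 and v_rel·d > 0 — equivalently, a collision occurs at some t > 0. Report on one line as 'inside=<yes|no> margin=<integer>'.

d = (-6, 26),  |d|² = 712;  R = 5+7 = 12,  c = 712−12² = 568
v_rel = (1, 2),  |v_rel|² = 5;  v_rel·d = (1)·(-6) + (2)·(26) = 46
5·t² − 92·t + 568 = 0  ⇒  m = 46² − 5·568 = -724
m = -724 < 0,  v_rel·d = 46 > 0  ⇒  outside

inside=no margin=-724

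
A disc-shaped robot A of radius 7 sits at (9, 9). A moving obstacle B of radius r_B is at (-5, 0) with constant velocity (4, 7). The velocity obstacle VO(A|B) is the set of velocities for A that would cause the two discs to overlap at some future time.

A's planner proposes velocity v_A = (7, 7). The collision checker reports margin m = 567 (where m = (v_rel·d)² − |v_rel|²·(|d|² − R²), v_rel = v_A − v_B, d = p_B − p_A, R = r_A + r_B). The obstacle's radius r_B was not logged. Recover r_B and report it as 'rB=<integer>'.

m = 567
d = (-14, -9);  v_rel = (3, 0),  |v_rel|² = 9
v_rel×d = (3)·(-9) − (0)·(-14) = -27
since m = R²·9 − (-27)²:  R² = (729 + 567) / 9 = 144
R = √144 = 12  ⇒  r_B = 12 − 7 = 5

rB=5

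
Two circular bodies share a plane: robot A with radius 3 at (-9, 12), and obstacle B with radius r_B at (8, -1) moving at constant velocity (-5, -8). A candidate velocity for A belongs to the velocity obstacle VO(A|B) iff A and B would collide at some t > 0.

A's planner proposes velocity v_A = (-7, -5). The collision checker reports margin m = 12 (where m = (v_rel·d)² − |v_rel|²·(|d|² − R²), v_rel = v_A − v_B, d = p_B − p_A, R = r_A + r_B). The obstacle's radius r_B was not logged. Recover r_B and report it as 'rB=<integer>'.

m = 12
d = (17, -13);  v_rel = (-2, 3),  |v_rel|² = 13
v_rel×d = (-2)·(-13) − (3)·(17) = -25
since m = R²·13 − (-25)²:  R² = (625 + 12) / 13 = 49
R = √49 = 7  ⇒  r_B = 7 − 3 = 4

rB=4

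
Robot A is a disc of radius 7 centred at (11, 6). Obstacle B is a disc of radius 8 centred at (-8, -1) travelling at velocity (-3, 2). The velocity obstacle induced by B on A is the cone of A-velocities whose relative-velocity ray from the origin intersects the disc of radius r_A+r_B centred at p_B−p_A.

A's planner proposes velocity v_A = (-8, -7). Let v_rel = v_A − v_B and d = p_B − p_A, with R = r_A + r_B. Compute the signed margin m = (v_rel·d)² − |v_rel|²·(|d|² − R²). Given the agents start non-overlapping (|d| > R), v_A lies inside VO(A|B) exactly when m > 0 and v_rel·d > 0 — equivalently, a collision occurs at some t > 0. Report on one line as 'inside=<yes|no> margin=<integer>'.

d = (-19, -7),  |d|² = 410;  R = 7+8 = 15,  c = 410−15² = 185
v_rel = (-5, -9),  |v_rel|² = 106;  v_rel·d = (-5)·(-19) + (-9)·(-7) = 158
106·t² − 316·t + 185 = 0  ⇒  m = 158² − 106·185 = 5354
m = 5354 > 0,  v_rel·d = 158 > 0  ⇒  inside

inside=yes margin=5354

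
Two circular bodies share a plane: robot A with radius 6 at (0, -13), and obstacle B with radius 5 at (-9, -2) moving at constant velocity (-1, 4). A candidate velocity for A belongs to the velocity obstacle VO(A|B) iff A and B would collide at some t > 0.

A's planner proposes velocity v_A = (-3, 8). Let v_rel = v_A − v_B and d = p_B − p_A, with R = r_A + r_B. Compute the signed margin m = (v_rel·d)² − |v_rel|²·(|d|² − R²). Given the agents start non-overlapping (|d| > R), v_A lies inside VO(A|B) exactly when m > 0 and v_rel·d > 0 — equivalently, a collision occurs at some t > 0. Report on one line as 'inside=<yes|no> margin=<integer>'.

d = (-9, 11),  |d|² = 202;  R = 6+5 = 11,  c = 202−11² = 81
v_rel = (-2, 4),  |v_rel|² = 20;  v_rel·d = (-2)·(-9) + (4)·(11) = 62
20·t² − 124·t + 81 = 0  ⇒  m = 62² − 20·81 = 2224
m = 2224 > 0,  v_rel·d = 62 > 0  ⇒  inside

inside=yes margin=2224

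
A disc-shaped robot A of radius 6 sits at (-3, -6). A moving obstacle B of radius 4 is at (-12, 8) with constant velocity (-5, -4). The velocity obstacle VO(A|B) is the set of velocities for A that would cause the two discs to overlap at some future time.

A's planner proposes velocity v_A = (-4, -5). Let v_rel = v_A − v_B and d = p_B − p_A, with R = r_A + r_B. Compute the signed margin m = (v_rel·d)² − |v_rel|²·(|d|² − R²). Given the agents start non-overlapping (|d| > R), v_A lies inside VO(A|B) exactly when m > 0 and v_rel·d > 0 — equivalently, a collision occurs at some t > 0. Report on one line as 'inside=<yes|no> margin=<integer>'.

d = (-9, 14),  |d|² = 277;  R = 6+4 = 10,  c = 277−10² = 177
v_rel = (1, -1),  |v_rel|² = 2;  v_rel·d = (1)·(-9) + (-1)·(14) = -23
2·t² + 46·t + 177 = 0  ⇒  m = (-23)² − 2·177 = 175
m = 175 > 0,  v_rel·d = -23 < 0  ⇒  outside

inside=no margin=175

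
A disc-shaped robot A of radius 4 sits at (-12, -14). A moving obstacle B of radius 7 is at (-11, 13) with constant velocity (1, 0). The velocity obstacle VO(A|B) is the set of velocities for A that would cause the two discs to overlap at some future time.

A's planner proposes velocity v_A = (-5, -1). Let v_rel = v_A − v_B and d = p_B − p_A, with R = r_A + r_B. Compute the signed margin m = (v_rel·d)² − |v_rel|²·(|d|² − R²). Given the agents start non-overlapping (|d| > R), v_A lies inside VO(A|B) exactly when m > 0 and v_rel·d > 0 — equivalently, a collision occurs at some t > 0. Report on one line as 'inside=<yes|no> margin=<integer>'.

d = (1, 27),  |d|² = 730;  R = 4+7 = 11,  c = 730−11² = 609
v_rel = (-6, -1),  |v_rel|² = 37;  v_rel·d = (-6)·(1) + (-1)·(27) = -33
37·t² + 66·t + 609 = 0  ⇒  m = (-33)² − 37·609 = -21444
m = -21444 < 0,  v_rel·d = -33 < 0  ⇒  outside

inside=no margin=-21444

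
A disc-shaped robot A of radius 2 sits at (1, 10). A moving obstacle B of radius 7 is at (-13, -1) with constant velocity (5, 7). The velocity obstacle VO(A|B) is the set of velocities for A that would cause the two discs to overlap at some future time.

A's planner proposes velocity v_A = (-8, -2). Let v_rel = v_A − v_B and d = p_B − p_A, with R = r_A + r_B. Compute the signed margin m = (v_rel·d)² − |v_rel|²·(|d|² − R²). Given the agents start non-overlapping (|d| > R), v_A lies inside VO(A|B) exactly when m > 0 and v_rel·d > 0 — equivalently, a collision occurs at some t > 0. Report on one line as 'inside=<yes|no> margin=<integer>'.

d = (-14, -11),  |d|² = 317;  R = 2+7 = 9,  c = 317−9² = 236
v_rel = (-13, -9),  |v_rel|² = 250;  v_rel·d = (-13)·(-14) + (-9)·(-11) = 281
250·t² − 562·t + 236 = 0  ⇒  m = 281² − 250·236 = 19961
m = 19961 > 0,  v_rel·d = 281 > 0  ⇒  inside

inside=yes margin=19961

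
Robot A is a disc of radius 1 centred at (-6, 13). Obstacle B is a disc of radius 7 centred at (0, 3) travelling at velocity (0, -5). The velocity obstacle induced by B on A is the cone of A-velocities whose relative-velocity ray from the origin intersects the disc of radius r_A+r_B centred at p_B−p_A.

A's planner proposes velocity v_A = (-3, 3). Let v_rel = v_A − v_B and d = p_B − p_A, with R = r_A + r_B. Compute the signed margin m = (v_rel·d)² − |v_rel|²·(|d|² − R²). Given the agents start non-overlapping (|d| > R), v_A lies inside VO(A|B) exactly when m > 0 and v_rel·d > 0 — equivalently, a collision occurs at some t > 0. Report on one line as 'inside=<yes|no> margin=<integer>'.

d = (6, -10),  |d|² = 136;  R = 1+7 = 8,  c = 136−8² = 72
v_rel = (-3, 8),  |v_rel|² = 73;  v_rel·d = (-3)·(6) + (8)·(-10) = -98
73·t² + 196·t + 72 = 0  ⇒  m = (-98)² − 73·72 = 4348
m = 4348 > 0,  v_rel·d = -98 < 0  ⇒  outside

inside=no margin=4348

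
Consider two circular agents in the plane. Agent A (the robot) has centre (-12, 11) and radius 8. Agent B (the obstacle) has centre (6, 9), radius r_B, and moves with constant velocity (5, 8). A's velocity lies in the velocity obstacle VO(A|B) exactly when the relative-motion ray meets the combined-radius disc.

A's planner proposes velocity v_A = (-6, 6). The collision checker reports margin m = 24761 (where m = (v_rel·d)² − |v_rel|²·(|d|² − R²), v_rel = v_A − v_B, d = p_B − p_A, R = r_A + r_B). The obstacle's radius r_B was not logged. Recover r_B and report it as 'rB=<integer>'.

m = 24761
d = (18, -2);  v_rel = (-11, -2),  |v_rel|² = 125
v_rel×d = (-11)·(-2) − (-2)·(18) = 58
since m = R²·125 − 58²:  R² = (3364 + 24761) / 125 = 225
R = √225 = 15  ⇒  r_B = 15 − 8 = 7

rB=7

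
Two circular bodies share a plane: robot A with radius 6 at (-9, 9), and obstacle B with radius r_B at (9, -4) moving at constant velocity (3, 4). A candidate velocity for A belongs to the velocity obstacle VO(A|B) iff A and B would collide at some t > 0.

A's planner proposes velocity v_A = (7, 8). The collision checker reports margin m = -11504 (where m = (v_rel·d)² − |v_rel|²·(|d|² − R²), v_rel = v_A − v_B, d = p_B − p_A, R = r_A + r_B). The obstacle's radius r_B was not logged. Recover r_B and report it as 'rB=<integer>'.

m = -11504
d = (18, -13);  v_rel = (4, 4),  |v_rel|² = 32
v_rel×d = (4)·(-13) − (4)·(18) = -124
since m = R²·32 − (-124)²:  R² = (15376 + -11504) / 32 = 121
R = √121 = 11  ⇒  r_B = 11 − 6 = 5

rB=5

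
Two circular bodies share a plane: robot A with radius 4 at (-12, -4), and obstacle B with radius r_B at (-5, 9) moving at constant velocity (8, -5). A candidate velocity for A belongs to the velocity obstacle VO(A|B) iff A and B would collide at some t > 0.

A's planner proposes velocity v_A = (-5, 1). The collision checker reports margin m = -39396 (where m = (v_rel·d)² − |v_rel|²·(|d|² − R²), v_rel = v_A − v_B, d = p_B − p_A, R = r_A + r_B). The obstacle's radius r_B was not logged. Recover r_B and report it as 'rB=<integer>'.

m = -39396
d = (7, 13);  v_rel = (-13, 6),  |v_rel|² = 205
v_rel×d = (-13)·(13) − (6)·(7) = -211
since m = R²·205 − (-211)²:  R² = (44521 + -39396) / 205 = 25
R = √25 = 5  ⇒  r_B = 5 − 4 = 1

rB=1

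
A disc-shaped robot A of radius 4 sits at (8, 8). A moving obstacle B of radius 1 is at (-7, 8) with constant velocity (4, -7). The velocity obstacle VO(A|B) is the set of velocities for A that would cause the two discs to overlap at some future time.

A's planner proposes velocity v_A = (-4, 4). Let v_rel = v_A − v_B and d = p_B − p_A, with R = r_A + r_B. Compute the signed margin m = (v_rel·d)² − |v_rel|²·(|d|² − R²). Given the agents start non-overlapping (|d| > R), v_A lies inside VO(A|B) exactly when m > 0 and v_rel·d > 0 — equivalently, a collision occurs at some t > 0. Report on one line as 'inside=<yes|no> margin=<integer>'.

d = (-15, 0),  |d|² = 225;  R = 4+1 = 5,  c = 225−5² = 200
v_rel = (-8, 11),  |v_rel|² = 185;  v_rel·d = (-8)·(-15) + (11)·(0) = 120
185·t² − 240·t + 200 = 0  ⇒  m = 120² − 185·200 = -22600
m = -22600 < 0,  v_rel·d = 120 > 0  ⇒  outside

inside=no margin=-22600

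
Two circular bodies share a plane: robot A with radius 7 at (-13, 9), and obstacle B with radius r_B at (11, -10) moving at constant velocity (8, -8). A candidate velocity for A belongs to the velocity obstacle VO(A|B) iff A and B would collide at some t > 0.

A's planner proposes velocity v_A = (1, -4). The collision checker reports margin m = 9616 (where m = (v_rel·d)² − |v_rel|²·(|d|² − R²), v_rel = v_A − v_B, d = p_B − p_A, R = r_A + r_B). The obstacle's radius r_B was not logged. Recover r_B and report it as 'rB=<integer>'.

m = 9616
d = (24, -19);  v_rel = (-7, 4),  |v_rel|² = 65
v_rel×d = (-7)·(-19) − (4)·(24) = 37
since m = R²·65 − 37²:  R² = (1369 + 9616) / 65 = 169
R = √169 = 13  ⇒  r_B = 13 − 7 = 6

rB=6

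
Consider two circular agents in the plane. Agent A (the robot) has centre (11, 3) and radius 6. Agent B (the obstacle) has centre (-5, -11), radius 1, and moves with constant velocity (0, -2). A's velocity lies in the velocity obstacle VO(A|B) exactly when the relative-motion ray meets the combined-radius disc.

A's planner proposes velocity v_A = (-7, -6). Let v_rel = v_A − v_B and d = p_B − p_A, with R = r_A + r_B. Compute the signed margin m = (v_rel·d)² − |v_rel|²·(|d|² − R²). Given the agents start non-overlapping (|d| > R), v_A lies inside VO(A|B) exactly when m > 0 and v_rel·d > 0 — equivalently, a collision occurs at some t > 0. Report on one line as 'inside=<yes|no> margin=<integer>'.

d = (-16, -14),  |d|² = 452;  R = 6+1 = 7,  c = 452−7² = 403
v_rel = (-7, -4),  |v_rel|² = 65;  v_rel·d = (-7)·(-16) + (-4)·(-14) = 168
65·t² − 336·t + 403 = 0  ⇒  m = 168² − 65·403 = 2029
m = 2029 > 0,  v_rel·d = 168 > 0  ⇒  inside

inside=yes margin=2029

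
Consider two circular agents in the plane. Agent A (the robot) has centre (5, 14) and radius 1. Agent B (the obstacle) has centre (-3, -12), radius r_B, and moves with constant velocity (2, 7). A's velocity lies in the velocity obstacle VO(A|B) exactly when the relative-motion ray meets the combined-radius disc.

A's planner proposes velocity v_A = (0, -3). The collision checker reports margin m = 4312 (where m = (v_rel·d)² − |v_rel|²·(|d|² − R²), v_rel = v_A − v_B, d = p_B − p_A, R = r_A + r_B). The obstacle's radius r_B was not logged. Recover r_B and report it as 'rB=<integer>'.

m = 4312
d = (-8, -26);  v_rel = (-2, -10),  |v_rel|² = 104
v_rel×d = (-2)·(-26) − (-10)·(-8) = -28
since m = R²·104 − (-28)²:  R² = (784 + 4312) / 104 = 49
R = √49 = 7  ⇒  r_B = 7 − 1 = 6

rB=6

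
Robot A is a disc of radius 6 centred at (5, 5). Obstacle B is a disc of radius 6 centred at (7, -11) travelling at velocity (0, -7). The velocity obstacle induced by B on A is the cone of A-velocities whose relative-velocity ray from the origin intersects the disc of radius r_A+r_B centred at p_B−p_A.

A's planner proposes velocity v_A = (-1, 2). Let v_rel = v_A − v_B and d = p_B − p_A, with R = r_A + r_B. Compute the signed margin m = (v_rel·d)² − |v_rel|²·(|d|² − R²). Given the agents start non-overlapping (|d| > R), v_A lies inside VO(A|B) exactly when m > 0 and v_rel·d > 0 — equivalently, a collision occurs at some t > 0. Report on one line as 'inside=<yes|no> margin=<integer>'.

d = (2, -16),  |d|² = 260;  R = 6+6 = 12,  c = 260−12² = 116
v_rel = (-1, 9),  |v_rel|² = 82;  v_rel·d = (-1)·(2) + (9)·(-16) = -146
82·t² + 292·t + 116 = 0  ⇒  m = (-146)² − 82·116 = 11804
m = 11804 > 0,  v_rel·d = -146 < 0  ⇒  outside

inside=no margin=11804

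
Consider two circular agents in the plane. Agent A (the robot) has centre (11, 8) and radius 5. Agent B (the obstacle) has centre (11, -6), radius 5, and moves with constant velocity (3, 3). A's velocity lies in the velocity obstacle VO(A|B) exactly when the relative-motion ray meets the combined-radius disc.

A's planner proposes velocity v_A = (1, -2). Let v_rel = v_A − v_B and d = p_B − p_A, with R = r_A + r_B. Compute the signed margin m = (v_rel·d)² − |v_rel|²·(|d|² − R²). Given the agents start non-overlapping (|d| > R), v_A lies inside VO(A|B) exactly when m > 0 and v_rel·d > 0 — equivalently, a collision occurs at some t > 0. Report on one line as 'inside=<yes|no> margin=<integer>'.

d = (0, -14),  |d|² = 196;  R = 5+5 = 10,  c = 196−10² = 96
v_rel = (-2, -5),  |v_rel|² = 29;  v_rel·d = (-2)·(0) + (-5)·(-14) = 70
29·t² − 140·t + 96 = 0  ⇒  m = 70² − 29·96 = 2116
m = 2116 > 0,  v_rel·d = 70 > 0  ⇒  inside

inside=yes margin=2116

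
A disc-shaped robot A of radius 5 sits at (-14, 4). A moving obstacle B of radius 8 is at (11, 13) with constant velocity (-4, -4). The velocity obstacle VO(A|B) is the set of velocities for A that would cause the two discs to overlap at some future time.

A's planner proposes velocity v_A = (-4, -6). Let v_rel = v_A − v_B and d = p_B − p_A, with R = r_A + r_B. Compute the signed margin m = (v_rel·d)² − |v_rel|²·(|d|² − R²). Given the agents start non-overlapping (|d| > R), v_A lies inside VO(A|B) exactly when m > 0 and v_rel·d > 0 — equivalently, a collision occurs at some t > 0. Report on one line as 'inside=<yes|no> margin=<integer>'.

d = (25, 9),  |d|² = 706;  R = 5+8 = 13,  c = 706−13² = 537
v_rel = (0, -2),  |v_rel|² = 4;  v_rel·d = (0)·(25) + (-2)·(9) = -18
4·t² + 36·t + 537 = 0  ⇒  m = (-18)² − 4·537 = -1824
m = -1824 < 0,  v_rel·d = -18 < 0  ⇒  outside

inside=no margin=-1824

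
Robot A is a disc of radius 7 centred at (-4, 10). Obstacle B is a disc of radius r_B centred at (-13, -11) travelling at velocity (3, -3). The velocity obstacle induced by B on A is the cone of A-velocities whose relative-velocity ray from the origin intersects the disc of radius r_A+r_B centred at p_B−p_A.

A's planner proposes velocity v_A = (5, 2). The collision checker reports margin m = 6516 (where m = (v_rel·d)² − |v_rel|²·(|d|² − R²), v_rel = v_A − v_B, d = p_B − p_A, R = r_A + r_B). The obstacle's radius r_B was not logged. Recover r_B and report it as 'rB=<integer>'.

m = 6516
d = (-9, -21);  v_rel = (2, 5),  |v_rel|² = 29
v_rel×d = (2)·(-21) − (5)·(-9) = 3
since m = R²·29 − 3²:  R² = (9 + 6516) / 29 = 225
R = √225 = 15  ⇒  r_B = 15 − 7 = 8

rB=8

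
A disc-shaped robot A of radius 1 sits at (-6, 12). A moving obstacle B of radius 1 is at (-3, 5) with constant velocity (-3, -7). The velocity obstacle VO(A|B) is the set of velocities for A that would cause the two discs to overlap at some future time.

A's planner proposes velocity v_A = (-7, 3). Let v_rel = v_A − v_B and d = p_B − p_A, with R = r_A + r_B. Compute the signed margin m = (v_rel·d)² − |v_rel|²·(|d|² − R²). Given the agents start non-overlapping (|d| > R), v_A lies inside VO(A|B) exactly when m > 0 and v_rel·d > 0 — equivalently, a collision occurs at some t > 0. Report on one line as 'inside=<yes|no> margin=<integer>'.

d = (3, -7),  |d|² = 58;  R = 1+1 = 2,  c = 58−2² = 54
v_rel = (-4, 10),  |v_rel|² = 116;  v_rel·d = (-4)·(3) + (10)·(-7) = -82
116·t² + 164·t + 54 = 0  ⇒  m = (-82)² − 116·54 = 460
m = 460 > 0,  v_rel·d = -82 < 0  ⇒  outside

inside=no margin=460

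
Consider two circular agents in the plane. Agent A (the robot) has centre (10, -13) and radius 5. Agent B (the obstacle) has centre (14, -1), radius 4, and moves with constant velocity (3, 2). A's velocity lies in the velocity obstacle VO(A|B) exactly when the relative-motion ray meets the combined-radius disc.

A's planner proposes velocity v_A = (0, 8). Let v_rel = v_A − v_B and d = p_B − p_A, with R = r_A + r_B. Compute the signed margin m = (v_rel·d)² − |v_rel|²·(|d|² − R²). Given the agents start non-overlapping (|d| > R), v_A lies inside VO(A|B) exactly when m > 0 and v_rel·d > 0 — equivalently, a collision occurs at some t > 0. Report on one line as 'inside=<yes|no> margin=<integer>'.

d = (4, 12),  |d|² = 160;  R = 5+4 = 9,  c = 160−9² = 79
v_rel = (-3, 6),  |v_rel|² = 45;  v_rel·d = (-3)·(4) + (6)·(12) = 60
45·t² − 120·t + 79 = 0  ⇒  m = 60² − 45·79 = 45
m = 45 > 0,  v_rel·d = 60 > 0  ⇒  inside

inside=yes margin=45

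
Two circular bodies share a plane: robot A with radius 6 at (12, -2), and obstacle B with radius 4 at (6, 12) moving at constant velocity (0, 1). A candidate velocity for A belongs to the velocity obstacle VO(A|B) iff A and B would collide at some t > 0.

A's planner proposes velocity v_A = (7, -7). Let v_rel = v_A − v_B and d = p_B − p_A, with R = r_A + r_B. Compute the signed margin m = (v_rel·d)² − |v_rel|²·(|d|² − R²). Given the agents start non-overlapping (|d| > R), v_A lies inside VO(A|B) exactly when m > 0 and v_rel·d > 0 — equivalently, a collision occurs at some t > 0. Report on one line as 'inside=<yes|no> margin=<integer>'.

d = (-6, 14),  |d|² = 232;  R = 6+4 = 10,  c = 232−10² = 132
v_rel = (7, -8),  |v_rel|² = 113;  v_rel·d = (7)·(-6) + (-8)·(14) = -154
113·t² + 308·t + 132 = 0  ⇒  m = (-154)² − 113·132 = 8800
m = 8800 > 0,  v_rel·d = -154 < 0  ⇒  outside

inside=no margin=8800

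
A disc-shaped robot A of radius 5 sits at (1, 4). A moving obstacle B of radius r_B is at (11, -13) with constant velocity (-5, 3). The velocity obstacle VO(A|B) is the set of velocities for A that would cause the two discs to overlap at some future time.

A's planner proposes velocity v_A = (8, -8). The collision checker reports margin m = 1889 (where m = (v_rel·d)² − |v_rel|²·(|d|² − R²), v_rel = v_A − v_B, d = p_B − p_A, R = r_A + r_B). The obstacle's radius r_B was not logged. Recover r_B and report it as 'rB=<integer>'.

m = 1889
d = (10, -17);  v_rel = (13, -11),  |v_rel|² = 290
v_rel×d = (13)·(-17) − (-11)·(10) = -111
since m = R²·290 − (-111)²:  R² = (12321 + 1889) / 290 = 49
R = √49 = 7  ⇒  r_B = 7 − 5 = 2

rB=2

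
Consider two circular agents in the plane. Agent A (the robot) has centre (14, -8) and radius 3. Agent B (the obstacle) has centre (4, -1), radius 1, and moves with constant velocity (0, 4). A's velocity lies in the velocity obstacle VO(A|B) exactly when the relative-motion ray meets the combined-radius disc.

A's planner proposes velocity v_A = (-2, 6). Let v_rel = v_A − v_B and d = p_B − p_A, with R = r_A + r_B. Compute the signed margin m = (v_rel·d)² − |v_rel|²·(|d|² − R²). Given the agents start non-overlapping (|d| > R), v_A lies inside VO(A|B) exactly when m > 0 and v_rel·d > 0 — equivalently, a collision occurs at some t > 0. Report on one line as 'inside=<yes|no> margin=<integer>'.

d = (-10, 7),  |d|² = 149;  R = 3+1 = 4,  c = 149−4² = 133
v_rel = (-2, 2),  |v_rel|² = 8;  v_rel·d = (-2)·(-10) + (2)·(7) = 34
8·t² − 68·t + 133 = 0  ⇒  m = 34² − 8·133 = 92
m = 92 > 0,  v_rel·d = 34 > 0  ⇒  inside

inside=yes margin=92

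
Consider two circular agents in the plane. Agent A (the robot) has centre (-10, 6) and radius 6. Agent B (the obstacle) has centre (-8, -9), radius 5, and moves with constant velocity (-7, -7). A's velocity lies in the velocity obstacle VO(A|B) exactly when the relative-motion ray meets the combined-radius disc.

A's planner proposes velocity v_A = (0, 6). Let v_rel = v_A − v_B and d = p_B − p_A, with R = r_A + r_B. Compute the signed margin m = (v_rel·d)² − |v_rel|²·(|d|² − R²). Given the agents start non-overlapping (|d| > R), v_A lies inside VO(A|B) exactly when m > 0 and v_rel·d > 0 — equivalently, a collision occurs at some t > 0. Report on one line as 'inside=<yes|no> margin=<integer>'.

d = (2, -15),  |d|² = 229;  R = 6+5 = 11,  c = 229−11² = 108
v_rel = (7, 13),  |v_rel|² = 218;  v_rel·d = (7)·(2) + (13)·(-15) = -181
218·t² + 362·t + 108 = 0  ⇒  m = (-181)² − 218·108 = 9217
m = 9217 > 0,  v_rel·d = -181 < 0  ⇒  outside

inside=no margin=9217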